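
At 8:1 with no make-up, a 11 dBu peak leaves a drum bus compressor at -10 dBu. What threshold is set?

-13 dBu

Input is 24 dB above T (since output overshoot × R = input overshoot: (-10 − T)·8 = 11 − T gives T = -13 dBu).
Check: -13 + (11 − (-13))/8 = -13 + 3 = -10 dBu. ✓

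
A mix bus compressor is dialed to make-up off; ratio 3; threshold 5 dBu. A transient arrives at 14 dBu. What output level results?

8 dBu

Overshoot: 14 − 5 = 9 dB.
The 9 dB excess becomes 3 dB after 3:1 reduction.
That puts the output at 8 dBu.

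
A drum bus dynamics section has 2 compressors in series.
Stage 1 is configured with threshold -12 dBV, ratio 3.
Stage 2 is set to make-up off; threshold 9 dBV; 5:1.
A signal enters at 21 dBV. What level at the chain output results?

-1 dBV

Stage 1: overshoot 33 dB → 33/3 = 11 dB → -1 dBV.
Stage 2: -1 dBV is at or below the 9 dBV threshold — no compression; output -1 dBV.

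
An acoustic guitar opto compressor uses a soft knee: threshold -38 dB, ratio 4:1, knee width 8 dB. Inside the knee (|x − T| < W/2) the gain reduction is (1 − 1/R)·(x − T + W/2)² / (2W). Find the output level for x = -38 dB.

x − T + W/2 = -38 − (-38) + 4 = 4.
GR = (1 − 1/4) × 4² / 16 = 0.75 × 16 / 16 = 0.75 dB.
Output = -38 − 0.75 = -38.75 dB.

-38.75 dB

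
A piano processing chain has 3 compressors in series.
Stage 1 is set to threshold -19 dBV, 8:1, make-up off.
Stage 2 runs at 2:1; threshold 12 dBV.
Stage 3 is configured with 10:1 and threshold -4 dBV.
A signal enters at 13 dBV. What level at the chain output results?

Stage 1: 13 dBV is 32 dB over -19 dBV; at 8:1 that becomes 4 dB over, giving -15 dBV.
Stage 2: -15 dBV is at or below the 12 dBV threshold — no compression; output -15 dBV.
Stage 3: below threshold (-15 ≤ -4); passes unchanged; output -15 dBV.

-15 dBV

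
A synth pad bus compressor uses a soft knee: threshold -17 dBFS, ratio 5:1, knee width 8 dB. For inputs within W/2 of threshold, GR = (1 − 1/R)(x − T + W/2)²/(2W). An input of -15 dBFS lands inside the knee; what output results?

-16.8 dBFS

x − T + W/2 = -15 − (-17) + 4 = 6.
GR = (1 − 1/5) × 6² / 16 = 0.8 × 36 / 16 = 1.8 dB.
Output = -15 − 1.8 = -16.8 dBFS.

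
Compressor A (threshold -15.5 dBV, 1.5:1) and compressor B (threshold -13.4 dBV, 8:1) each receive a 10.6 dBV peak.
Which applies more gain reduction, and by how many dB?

B, by 12.3 dB

A: overshoot 26.1 dB → output overshoot 17.4 dB → GR 8.7 dB.
B: overshoot 24 dB → output overshoot 3 dB → GR 21 dB.
B reduces 12.3 dB more.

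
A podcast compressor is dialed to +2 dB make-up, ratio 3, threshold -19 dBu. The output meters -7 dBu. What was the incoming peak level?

11 dBu

Stripping the +2 dB make-up gives -9 dBu at the gain stage.
That's 10 dB above the -19 dBu threshold.
Before 3:1 compression the overshoot was 10 × 3 = 30 dB, so input = -19 + 30 = 11 dBu.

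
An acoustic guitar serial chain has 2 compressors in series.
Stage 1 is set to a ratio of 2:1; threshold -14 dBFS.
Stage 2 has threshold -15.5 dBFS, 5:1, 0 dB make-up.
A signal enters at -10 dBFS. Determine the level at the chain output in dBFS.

Stage 1: overshoot 4 dB → 4/2 = 2 dB → -12 dBFS.
Stage 2: overshoot 3.5 dB → 3.5/5 = 0.7 dB → -14.8 dBFS.

-14.8 dBFS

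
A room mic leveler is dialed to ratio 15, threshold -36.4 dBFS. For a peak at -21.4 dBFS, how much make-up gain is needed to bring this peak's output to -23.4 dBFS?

Overshoot 15 dB → 15/15 = 1 dB after compression, so the compressed level is -36.4 + 1 = -35.4 dBFS.
Make-up = target − compressed = -23.4 − (-35.4) = 12 dB.

12 dB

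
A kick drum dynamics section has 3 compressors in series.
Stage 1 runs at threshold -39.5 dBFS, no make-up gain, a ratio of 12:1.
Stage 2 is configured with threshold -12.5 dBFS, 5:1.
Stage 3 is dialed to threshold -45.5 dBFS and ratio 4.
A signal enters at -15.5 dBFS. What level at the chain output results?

-43.5 dBFS

Stage 1: overshoot 24 dB → 24/12 = 2 dB → -37.5 dBFS.
Stage 2: -37.5 dBFS is at or below the -12.5 dBFS threshold — no compression; output -37.5 dBFS.
Stage 3: overshoot 8 dB → 8/4 = 2 dB → -43.5 dBFS.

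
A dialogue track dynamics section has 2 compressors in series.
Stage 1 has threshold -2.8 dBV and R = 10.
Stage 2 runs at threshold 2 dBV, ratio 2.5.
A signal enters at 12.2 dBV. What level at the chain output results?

-1.3 dBV

Stage 1: overshoot 15 dB → 15/10 = 1.5 dB → -1.3 dBV.
Stage 2: -1.3 dBV ≤ 2 dBV, so stage 2 doesn't engage; output -1.3 dBV.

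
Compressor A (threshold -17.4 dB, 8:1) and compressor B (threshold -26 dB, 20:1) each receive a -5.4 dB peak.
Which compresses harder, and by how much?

B, by 9.07 dB

A: overshoot 12 dB → output overshoot 1.5 dB → GR 10.5 dB.
B: overshoot 20.6 dB → output overshoot 1.03 dB → GR 19.57 dB.
B reduces 9.07 dB more.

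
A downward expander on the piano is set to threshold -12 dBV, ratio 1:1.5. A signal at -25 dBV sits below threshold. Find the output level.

Undershoot = (-12) − (-25) = 13 dB.
At 1:1.5, that expands to 19.5 dB under threshold.
Output = -12 − 19.5 = -31.5 dBV.

-31.5 dBV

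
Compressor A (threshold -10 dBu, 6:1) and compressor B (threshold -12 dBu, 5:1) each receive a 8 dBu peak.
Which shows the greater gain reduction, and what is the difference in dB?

B, by 1 dB

A: overshoot 18 dB → output overshoot 3 dB → GR 15 dB.
B: overshoot 20 dB → output overshoot 4 dB → GR 16 dB.
B applies 1 dB more gain reduction.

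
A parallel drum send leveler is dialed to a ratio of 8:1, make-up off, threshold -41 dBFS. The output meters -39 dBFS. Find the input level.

That's 2 dB above the -41 dBFS threshold.
Input overshoot = R × output overshoot = 16 dB → input = -41 + 16 = -25 dBFS.

-25 dBFS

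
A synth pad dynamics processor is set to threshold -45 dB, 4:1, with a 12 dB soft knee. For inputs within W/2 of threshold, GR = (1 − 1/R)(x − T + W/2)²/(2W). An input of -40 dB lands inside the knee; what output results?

-43.78125 dB

x − T + W/2 = -40 − (-45) + 6 = 11.
GR = (1 − 1/4) × 11² / 24 = 0.75 × 121 / 24 = 3.78125 dB.
Output = -40 − 3.78125 = -43.78125 dB.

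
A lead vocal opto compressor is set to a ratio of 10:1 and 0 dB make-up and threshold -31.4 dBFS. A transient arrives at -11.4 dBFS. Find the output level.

Overshoot: -11.4 − (-31.4) = 20 dB.
10:1 compression reduces that to 20/10 = 2 dB over.
So the level is -31.4 + 2 = -29.4 dBFS.

-29.4 dBFS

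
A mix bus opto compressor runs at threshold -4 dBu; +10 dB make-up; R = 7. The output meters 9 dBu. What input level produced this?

Before make-up, the level was 9 − 10 = -1 dBu.
Post-compression overshoot = -1 − (-4) = 3 dB.
Input overshoot = R × output overshoot = 21 dB → input = -4 + 21 = 17 dBu.

17 dBu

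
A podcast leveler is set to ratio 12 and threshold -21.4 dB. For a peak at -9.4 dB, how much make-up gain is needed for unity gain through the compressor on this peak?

The peak compresses to -21.4 + 12/12 = -20.4 dB.
To reach -9.4 dB requires -9.4 − (-20.4) = 11 dB of make-up.

11 dB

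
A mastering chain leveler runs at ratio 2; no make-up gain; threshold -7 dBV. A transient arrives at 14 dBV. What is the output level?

3.5 dBV

Overshoot: 14 − (-7) = 21 dB.
2:1 compression reduces that to 21/2 = 10.5 dB over.
So the level is -7 + 10.5 = 3.5 dBV.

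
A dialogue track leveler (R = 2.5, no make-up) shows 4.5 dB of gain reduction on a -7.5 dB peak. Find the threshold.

Gain reduction = -7.5 − (-12) = 4.5 dB; output overshoot = GR / (R − 1) = 4.5 / 1.5 = 3 dB.
Threshold = output − output overshoot = -12 − 3 = -15 dB.

-15 dB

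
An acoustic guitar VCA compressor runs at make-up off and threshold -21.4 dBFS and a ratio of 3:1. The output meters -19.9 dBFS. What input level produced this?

-16.9 dBFS

The compressed level sits -19.9 − (-21.4) = 1.5 dB over threshold.
Undo the ratio: input overshoot = 1.5 × 3 = 4.5 dB, giving input = -16.9 dBFS.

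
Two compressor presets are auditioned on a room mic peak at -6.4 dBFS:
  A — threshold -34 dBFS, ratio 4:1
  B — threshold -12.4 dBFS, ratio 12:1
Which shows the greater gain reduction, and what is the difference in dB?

A: GR = 27.6 − 27.6/4 = 20.7 dB.
B: GR = 6 − 6/12 = 5.5 dB.
Difference: 15.2 dB in favour of A.

A, by 15.2 dB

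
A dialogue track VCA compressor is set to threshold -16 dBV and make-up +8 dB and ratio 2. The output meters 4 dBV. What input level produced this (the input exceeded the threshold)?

8 dBV

Before make-up, the level was 4 − 8 = -4 dBV.
The compressed level sits -4 − (-16) = 12 dB over threshold.
Before 2:1 compression the overshoot was 12 × 2 = 24 dB, so input = -16 + 24 = 8 dBV.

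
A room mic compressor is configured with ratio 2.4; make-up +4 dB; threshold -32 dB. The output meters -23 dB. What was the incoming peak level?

-20 dB

Remove make-up: -23 − 4 = -27 dB.
Post-compression overshoot = -27 − (-32) = 5 dB.
Undo the ratio: input overshoot = 5 × 2.4 = 12 dB, giving input = -20 dB.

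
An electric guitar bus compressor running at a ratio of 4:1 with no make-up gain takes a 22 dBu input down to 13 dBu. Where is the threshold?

10 dBu

Let T be the threshold. Output overshoot = (input overshoot)/R, so 13 − T = (22 − T)/4.
4·(13 − T) = 22 − T → 3·T = 52 − 22 = 30.
T = 30/3 = 10 dBu.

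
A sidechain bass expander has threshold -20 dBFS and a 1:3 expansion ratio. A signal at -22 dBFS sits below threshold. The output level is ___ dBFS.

The input is 2 dB below the -20 dBFS threshold.
A 1:3 expander multiplies undershoot by 3: 2 × 3 = 6 dB below threshold.
Output = -20 − 6 = -26 dBFS.

-26 dBFS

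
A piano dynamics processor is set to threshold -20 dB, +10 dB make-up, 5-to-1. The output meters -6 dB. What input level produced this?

Before make-up, the level was -6 − 10 = -16 dB.
That's 4 dB above the -20 dB threshold.
Undo the ratio: input overshoot = 4 × 5 = 20 dB, giving input = 0 dB.

0 dB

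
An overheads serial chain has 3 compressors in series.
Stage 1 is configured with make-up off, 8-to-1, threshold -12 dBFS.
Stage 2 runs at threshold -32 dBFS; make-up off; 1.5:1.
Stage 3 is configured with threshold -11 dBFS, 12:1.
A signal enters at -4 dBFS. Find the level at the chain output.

Stage 1: overshoot 8 dB → 8/8 = 1 dB → -11 dBFS.
Stage 2: 21 dB above -32 dBFS, reduced 1.5:1 to 14 dB above → -18 dBFS.
Stage 3: -18 dBFS is at or below the -11 dBFS threshold — no compression; output -18 dBFS.

-18 dBFS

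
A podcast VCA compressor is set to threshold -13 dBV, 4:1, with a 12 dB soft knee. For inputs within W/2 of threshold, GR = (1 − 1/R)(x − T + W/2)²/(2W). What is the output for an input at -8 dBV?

-11.78125 dBV

x − T + W/2 = -8 − (-13) + 6 = 11.
GR = (1 − 1/4) × 11² / 24 = 0.75 × 121 / 24 = 3.78125 dB.
Output = -8 − 3.78125 = -11.78125 dBV.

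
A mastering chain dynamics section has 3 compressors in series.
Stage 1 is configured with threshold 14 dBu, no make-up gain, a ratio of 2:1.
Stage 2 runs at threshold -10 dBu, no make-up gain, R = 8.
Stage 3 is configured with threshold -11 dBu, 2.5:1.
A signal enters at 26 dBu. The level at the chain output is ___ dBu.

Stage 1: 26 dBu is 12 dB over 14 dBu; at 2:1 that becomes 6 dB over, giving 20 dBu.
Stage 2: overshoot 30 dB → 30/8 = 3.75 dB → -6.25 dBu.
Stage 3: 4.75 dB above -11 dBu, reduced 2.5:1 to 1.9 dB above → -9.1 dBu.

-9.1 dBu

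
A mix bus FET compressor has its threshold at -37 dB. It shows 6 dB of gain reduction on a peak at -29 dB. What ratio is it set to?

Input overshoot = -29 − (-37) = 8 dB.
Output overshoot = 8 − 6 = 2 dB.
Ratio = input overshoot / output overshoot = 8 / 2 = 4.

4:1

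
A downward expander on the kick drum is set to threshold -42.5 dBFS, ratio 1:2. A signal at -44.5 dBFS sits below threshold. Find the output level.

-46.5 dBFS

Undershoot = (-42.5) − (-44.5) = 2 dB.
At 1:2, that expands to 4 dB under threshold.
Output = -42.5 − 4 = -46.5 dBFS.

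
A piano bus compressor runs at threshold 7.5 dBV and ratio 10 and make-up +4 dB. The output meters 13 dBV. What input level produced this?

22.5 dBV

Stripping the +4 dB make-up gives 9 dBV at the gain stage.
That's 1.5 dB above the 7.5 dBV threshold.
Input overshoot = R × output overshoot = 15 dB → input = 7.5 + 15 = 22.5 dBV.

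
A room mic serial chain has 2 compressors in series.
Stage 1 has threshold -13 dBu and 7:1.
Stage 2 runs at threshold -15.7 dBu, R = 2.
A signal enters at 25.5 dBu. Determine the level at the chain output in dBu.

Stage 1: 25.5 dBu is 38.5 dB over -13 dBu; at 7:1 that becomes 5.5 dB over, giving -7.5 dBu.
Stage 2: overshoot 8.2 dB → 8.2/2 = 4.1 dB → -11.6 dBu.

-11.6 dBu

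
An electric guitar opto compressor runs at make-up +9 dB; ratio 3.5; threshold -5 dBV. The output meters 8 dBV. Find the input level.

9 dBV

Before make-up, the level was 8 − 9 = -1 dBV.
That's 4 dB above the -5 dBV threshold.
Undo the ratio: input overshoot = 4 × 3.5 = 14 dB, giving input = 9 dBV.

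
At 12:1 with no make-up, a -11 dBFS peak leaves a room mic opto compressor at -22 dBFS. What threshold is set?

-23 dBFS

Let T be the threshold. Output overshoot = (input overshoot)/R, so -22 − T = (-11 − T)/12.
12·(-22 − T) = -11 − T → 11·T = -264 − (-11) = -253.
T = -253/11 = -23 dBFS.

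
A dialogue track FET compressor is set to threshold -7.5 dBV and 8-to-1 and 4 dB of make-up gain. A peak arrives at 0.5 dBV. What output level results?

-2.5 dBV

0.5 dBV sits 8 dB over threshold.
8:1 compression reduces that to 8/8 = 1 dB over.
That puts the output at -6.5 dBV; make-up adds 4 dB, giving -2.5 dBV.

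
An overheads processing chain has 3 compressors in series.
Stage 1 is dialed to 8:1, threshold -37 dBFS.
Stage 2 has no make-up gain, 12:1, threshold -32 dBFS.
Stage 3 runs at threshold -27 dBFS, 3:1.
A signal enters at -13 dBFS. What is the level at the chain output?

Stage 1: overshoot 24 dB → 24/8 = 3 dB → -34 dBFS.
Stage 2: -34 dBFS is at or below the -32 dBFS threshold — no compression; output -34 dBFS.
Stage 3: below threshold (-34 ≤ -27); passes unchanged; output -34 dBFS.

-34 dBFS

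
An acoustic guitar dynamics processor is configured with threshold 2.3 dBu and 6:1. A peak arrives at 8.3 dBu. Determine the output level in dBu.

Overshoot: 8.3 − 2.3 = 6 dB.
6:1 compression reduces that to 6/6 = 1 dB over.
So the level is 2.3 + 1 = 3.3 dBu.

3.3 dBu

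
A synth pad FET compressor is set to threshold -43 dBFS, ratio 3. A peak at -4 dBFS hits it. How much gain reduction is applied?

The signal is 39 dB above threshold.
After 3:1 compression the overshoot becomes 39/3 = 13 dB.
So the signal is attenuated by 39 − 13 = 26 dB.

26 dB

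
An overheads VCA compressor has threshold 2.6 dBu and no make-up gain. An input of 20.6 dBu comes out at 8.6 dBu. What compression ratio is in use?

Input overshoot = 20.6 − 2.6 = 18 dB; output overshoot = 8.6 − 2.6 = 6 dB.
Ratio = 18 / 6 = 3.

3:1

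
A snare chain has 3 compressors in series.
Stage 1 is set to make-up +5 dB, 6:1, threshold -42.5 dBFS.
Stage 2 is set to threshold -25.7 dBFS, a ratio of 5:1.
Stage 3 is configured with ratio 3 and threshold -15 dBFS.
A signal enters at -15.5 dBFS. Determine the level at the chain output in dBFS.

Stage 1: -15.5 dBFS is 27 dB over -42.5 dBFS; at 6:1 that becomes 4.5 dB over, giving -38 dBFS; +5 dB make-up → -33 dBFS.
Stage 2: -33 dBFS is at or below the -25.7 dBFS threshold — no compression; output -33 dBFS.
Stage 3: -33 dBFS is at or below the -15 dBFS threshold — no compression; output -33 dBFS.

-33 dBFS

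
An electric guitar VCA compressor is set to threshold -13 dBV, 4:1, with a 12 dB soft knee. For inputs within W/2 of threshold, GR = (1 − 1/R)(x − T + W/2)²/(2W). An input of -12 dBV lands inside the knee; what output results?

-13.53125 dBV

x − T + W/2 = -12 − (-13) + 6 = 7.
GR = (1 − 1/4) × 7² / 24 = 0.75 × 49 / 24 = 1.53125 dB.
Output = -12 − 1.53125 = -13.53125 dBV.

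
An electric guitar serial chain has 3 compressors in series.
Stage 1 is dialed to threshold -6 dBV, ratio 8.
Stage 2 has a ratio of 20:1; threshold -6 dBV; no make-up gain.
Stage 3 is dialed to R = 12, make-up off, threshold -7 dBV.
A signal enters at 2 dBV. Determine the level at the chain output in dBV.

Stage 1: overshoot 8 dB → 8/8 = 1 dB → -5 dBV.
Stage 2: -5 dBV is 1 dB over -6 dBV; at 20:1 that becomes 0.05 dB over, giving -5.95 dBV.
Stage 3: 1.05 dB above -7 dBV, reduced 12:1 to 0.0875 dB above → -6.9125 dBV.

-6.9125 dBV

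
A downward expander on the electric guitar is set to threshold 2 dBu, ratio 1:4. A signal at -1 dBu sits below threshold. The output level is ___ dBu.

-10 dBu

The input is 3 dB below the 2 dBu threshold.
A 1:4 expander multiplies undershoot by 4: 3 × 4 = 12 dB below threshold.
Output = 2 − 12 = -10 dBu.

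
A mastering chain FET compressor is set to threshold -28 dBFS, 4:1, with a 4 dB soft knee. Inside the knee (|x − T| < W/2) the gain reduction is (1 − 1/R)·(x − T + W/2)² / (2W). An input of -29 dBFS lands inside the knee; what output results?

x − T + W/2 = -29 − (-28) + 2 = 1.
GR = (1 − 1/4) × 1² / 8 = 0.75 × 1 / 8 = 0.09375 dB.
Output = -29 − 0.09375 = -29.09375 dBFS.

-29.09375 dBFS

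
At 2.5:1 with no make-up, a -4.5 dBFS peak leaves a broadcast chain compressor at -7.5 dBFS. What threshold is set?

-9.5 dBFS

Input is 5 dB above T (since output overshoot × R = input overshoot: (-7.5 − T)·2.5 = -4.5 − T gives T = -9.5 dBFS).
Check: -9.5 + (-4.5 − (-9.5))/2.5 = -9.5 + 2 = -7.5 dBFS. ✓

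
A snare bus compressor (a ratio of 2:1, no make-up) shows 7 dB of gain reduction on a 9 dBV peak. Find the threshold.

-5 dBV

Gain reduction = 9 − 2 = 7 dB; output overshoot = GR / (R − 1) = 7 / 1 = 7 dB.
Threshold = output − output overshoot = 2 − 7 = -5 dBV.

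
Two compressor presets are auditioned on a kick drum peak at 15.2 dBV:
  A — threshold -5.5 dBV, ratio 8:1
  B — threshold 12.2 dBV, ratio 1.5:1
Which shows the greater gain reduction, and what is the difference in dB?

A, by 17.1125 dB

A: 20.7 dB over, compressed to 2.5875 dB over, so 18.1125 dB of GR.
B: 3 dB over, compressed to 2 dB over, so 1 dB of GR.
A reduces 17.1125 dB more.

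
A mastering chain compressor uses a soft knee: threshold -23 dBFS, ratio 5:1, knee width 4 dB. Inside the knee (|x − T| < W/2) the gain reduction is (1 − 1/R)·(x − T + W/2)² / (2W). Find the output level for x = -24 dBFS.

-24.1 dBFS

x − T + W/2 = -24 − (-23) + 2 = 1.
GR = (1 − 1/5) × 1² / 8 = 0.8 × 1 / 8 = 0.1 dB.
Output = -24 − 0.1 = -24.1 dBFS.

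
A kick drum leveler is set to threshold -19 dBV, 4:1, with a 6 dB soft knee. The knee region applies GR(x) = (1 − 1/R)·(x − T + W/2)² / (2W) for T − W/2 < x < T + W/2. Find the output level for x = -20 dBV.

-20.25 dBV

x − T + W/2 = -20 − (-19) + 3 = 2.
GR = (1 − 1/4) × 2² / 12 = 0.75 × 4 / 12 = 0.25 dB.
Output = -20 − 0.25 = -20.25 dBV.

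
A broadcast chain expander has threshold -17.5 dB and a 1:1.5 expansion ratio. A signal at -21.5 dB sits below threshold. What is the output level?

-23.5 dB

Below threshold, a 1:1.5 expander applies gain = (1.5−1)×(T − x) of attenuation.
(1.5−1) × 4 = 2 dB, so output = -21.5 − 2 = -23.5 dB.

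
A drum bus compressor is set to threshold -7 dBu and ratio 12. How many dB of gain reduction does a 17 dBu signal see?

Overshoot = 17 − (-7) = 24 dB.
After 12:1 compression the overshoot becomes 24/12 = 2 dB.
Gain reduction = 24 − 2 = 22 dB.

22 dB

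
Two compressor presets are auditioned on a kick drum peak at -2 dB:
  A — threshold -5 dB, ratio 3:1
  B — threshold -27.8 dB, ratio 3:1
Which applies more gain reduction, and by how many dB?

A: overshoot 3 dB → output overshoot 1 dB → GR 2 dB.
B: overshoot 25.8 dB → output overshoot 8.6 dB → GR 17.2 dB.
B reduces 15.2 dB more.

B, by 15.2 dB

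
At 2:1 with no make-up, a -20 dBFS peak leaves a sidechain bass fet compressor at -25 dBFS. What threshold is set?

Gain reduction = -20 − (-25) = 5 dB; output overshoot = GR / (R − 1) = 5 / 1 = 5 dB.
Threshold = output − output overshoot = -25 − 5 = -30 dBFS.

-30 dBFS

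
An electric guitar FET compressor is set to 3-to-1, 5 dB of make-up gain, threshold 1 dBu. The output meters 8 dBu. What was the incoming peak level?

7 dBu

Remove make-up: 8 − 5 = 3 dBu.
That's 2 dB above the 1 dBu threshold.
Undo the ratio: input overshoot = 2 × 3 = 6 dB, giving input = 7 dBu.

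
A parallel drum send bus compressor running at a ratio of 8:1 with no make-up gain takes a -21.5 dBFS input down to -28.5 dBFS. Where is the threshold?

Gain reduction = -21.5 − (-28.5) = 7 dB; output overshoot = GR / (R − 1) = 7 / 7 = 1 dB.
Threshold = output − output overshoot = -28.5 − 1 = -29.5 dBFS.

-29.5 dBFS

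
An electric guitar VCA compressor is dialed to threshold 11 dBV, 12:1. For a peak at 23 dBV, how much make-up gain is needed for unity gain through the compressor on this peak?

11 dB

Without make-up, output = threshold + overshoot/12 = 11 + 1 = 12 dBV.
Gap to target: 11 dB.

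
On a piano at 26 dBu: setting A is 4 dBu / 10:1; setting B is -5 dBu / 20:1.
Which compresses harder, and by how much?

A: overshoot 22 dB → output overshoot 2.2 dB → GR 19.8 dB.
B: overshoot 31 dB → output overshoot 1.55 dB → GR 29.45 dB.
B applies 9.65 dB more gain reduction.

B, by 9.65 dB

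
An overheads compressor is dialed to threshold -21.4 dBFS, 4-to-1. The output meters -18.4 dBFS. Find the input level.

The compressed level sits -18.4 − (-21.4) = 3 dB over threshold.
Input overshoot = R × output overshoot = 12 dB → input = -21.4 + 12 = -9.4 dBFS.

-9.4 dBFS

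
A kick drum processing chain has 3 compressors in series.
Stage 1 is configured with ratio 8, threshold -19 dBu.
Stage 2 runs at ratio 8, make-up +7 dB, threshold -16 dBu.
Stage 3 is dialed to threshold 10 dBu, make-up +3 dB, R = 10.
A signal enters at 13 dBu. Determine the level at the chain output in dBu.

-5.875 dBu

Stage 1: 32 dB above -19 dBu, reduced 8:1 to 4 dB above → -15 dBu.
Stage 2: overshoot 1 dB → 1/8 = 0.125 dB → -15.875 dBu; +7 dB make-up → -8.875 dBu.
Stage 3: -8.875 dBu is at or below the 10 dBu threshold — no compression; make-up brings it to -5.875 dBu.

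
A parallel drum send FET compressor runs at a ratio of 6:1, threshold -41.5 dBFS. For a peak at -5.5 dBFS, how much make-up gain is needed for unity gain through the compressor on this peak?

30 dB

Without make-up, output = threshold + overshoot/6 = -41.5 + 6 = -35.5 dBFS.
Gap to target: 30 dB.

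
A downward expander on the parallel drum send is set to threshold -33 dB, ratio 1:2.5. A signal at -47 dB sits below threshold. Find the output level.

Undershoot = (-33) − (-47) = 14 dB.
At 1:2.5, that expands to 35 dB under threshold.
Output = -33 − 35 = -68 dB.

-68 dB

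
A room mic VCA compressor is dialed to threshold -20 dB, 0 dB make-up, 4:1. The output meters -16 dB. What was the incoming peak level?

-4 dB

Post-compression overshoot = -16 − (-20) = 4 dB.
Before 4:1 compression the overshoot was 4 × 4 = 16 dB, so input = -20 + 16 = -4 dB.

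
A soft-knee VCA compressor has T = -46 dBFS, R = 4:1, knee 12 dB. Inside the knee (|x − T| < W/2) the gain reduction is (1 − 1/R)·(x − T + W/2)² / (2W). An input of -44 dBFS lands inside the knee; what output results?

-46 dBFS

x − T + W/2 = -44 − (-46) + 6 = 8.
GR = (1 − 1/4) × 8² / 24 = 0.75 × 64 / 24 = 2 dB.
Output = -44 − 2 = -46 dBFS.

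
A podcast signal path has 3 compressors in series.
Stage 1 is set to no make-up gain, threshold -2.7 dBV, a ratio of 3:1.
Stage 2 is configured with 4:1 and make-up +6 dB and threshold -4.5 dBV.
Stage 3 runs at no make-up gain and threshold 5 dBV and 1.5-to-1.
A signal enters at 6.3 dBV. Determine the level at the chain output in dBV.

2.7 dBV

Stage 1: overshoot 9 dB → 9/3 = 3 dB → 0.3 dBV.
Stage 2: 0.3 dBV is 4.8 dB over -4.5 dBV; at 4:1 that becomes 1.2 dB over, giving -3.3 dBV; +6 dB make-up → 2.7 dBV.
Stage 3: below threshold (2.7 ≤ 5); passes unchanged; output 2.7 dBV.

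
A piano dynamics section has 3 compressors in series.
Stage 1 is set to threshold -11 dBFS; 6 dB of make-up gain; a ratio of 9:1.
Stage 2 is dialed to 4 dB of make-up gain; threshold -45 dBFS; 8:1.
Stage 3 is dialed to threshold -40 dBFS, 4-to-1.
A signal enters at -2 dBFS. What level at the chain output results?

-38.96875 dBFS

Stage 1: 9 dB above -11 dBFS, reduced 9:1 to 1 dB above → -10 dBFS; +6 dB make-up → -4 dBFS.
Stage 2: 41 dB above -45 dBFS, reduced 8:1 to 5.125 dB above → -39.875 dBFS; +4 dB make-up → -35.875 dBFS.
Stage 3: -35.875 dBFS is 4.125 dB over -40 dBFS; at 4:1 that becomes 1.03125 dB over, giving -38.96875 dBFS.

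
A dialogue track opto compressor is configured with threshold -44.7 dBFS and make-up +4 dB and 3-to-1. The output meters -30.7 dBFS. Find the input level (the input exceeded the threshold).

-14.7 dBFS

Before make-up, the level was -30.7 − 4 = -34.7 dBFS.
The compressed level sits -34.7 − (-44.7) = 10 dB over threshold.
Before 3:1 compression the overshoot was 10 × 3 = 30 dB, so input = -44.7 + 30 = -14.7 dBFS.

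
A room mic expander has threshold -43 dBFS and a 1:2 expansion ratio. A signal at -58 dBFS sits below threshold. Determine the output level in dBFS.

The input is 15 dB below the -43 dBFS threshold.
A 1:2 expander multiplies undershoot by 2: 15 × 2 = 30 dB below threshold.
Output = -43 − 30 = -73 dBFS.

-73 dBFS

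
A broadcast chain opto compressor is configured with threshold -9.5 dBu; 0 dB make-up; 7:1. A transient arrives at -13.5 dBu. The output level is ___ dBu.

-13.5 dBu is 4 dB below the -9.5 dBu threshold, so no gain reduction is applied.
Output = input = -13.5 dBu.

-13.5 dBu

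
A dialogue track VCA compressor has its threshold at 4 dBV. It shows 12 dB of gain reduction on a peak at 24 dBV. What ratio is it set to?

Input overshoot = 24 − 4 = 20 dB.
Output overshoot = 20 − 12 = 8 dB.
Ratio = input overshoot / output overshoot = 20 / 8 = 2.5.

2.5:1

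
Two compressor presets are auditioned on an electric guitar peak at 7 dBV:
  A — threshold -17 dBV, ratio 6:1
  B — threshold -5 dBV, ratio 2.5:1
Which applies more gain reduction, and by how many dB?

A, by 12.8 dB

A: overshoot 24 dB → output overshoot 4 dB → GR 20 dB.
B: overshoot 12 dB → output overshoot 4.8 dB → GR 7.2 dB.
Difference: 12.8 dB in favour of A.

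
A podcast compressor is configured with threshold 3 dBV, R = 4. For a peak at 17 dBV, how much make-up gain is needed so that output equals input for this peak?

10.5 dB

Without make-up, output = threshold + overshoot/4 = 3 + 3.5 = 6.5 dBV.
Gap to target: 10.5 dB.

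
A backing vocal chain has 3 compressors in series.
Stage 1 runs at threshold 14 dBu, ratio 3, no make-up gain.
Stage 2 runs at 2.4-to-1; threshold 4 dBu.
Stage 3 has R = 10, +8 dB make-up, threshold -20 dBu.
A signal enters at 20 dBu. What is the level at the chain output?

-9.1 dBu

Stage 1: 6 dB above 14 dBu, reduced 3:1 to 2 dB above → 16 dBu.
Stage 2: 12 dB above 4 dBu, reduced 2.4:1 to 5 dB above → 9 dBu.
Stage 3: 29 dB above -20 dBu, reduced 10:1 to 2.9 dB above → -17.1 dBu; +8 dB make-up → -9.1 dBu.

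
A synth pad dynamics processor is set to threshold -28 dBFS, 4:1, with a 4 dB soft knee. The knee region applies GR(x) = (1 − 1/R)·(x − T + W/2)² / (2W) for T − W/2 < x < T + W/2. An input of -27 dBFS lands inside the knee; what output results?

-27.84375 dBFS

x − T + W/2 = -27 − (-28) + 2 = 3.
GR = (1 − 1/4) × 3² / 8 = 0.75 × 9 / 8 = 0.84375 dB.
Output = -27 − 0.84375 = -27.84375 dBFS.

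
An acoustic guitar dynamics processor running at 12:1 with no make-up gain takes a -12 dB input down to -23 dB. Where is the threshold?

Let T be the threshold. Output overshoot = (input overshoot)/R, so -23 − T = (-12 − T)/12.
12·(-23 − T) = -12 − T → 11·T = -276 − (-12) = -264.
T = -264/11 = -24 dB.

-24 dB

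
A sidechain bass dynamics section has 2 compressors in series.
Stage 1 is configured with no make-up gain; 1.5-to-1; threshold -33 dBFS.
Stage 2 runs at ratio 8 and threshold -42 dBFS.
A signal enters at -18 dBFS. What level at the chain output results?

Stage 1: -18 dBFS is 15 dB over -33 dBFS; at 1.5:1 that becomes 10 dB over, giving -23 dBFS.
Stage 2: overshoot 19 dB → 19/8 = 2.375 dB → -39.625 dBFS.

-39.625 dBFS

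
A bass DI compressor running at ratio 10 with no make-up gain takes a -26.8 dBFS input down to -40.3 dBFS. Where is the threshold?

-41.8 dBFS

Input is 15 dB above T (since output overshoot × R = input overshoot: (-40.3 − T)·10 = -26.8 − T gives T = -41.8 dBFS).
Check: -41.8 + (-26.8 − (-41.8))/10 = -41.8 + 1.5 = -40.3 dBFS. ✓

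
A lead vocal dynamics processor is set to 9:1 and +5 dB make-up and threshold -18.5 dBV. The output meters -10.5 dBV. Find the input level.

8.5 dBV

Remove make-up: -10.5 − 5 = -15.5 dBV.
That's 3 dB above the -18.5 dBV threshold.
Undo the ratio: input overshoot = 3 × 9 = 27 dB, giving input = 8.5 dBV.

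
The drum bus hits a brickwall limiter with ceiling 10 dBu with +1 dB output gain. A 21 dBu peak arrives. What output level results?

The limiter clamps the peak to its 10 dBu ceiling.
Output gain then adds 1 dB: 10 + 1 = 11 dBu.

11 dBu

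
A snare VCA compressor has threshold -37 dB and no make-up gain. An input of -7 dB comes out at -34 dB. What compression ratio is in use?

Input overshoot = -7 − (-37) = 30 dB; output overshoot = -34 − (-37) = 3 dB.
Ratio = 30 / 3 = 10.

10:1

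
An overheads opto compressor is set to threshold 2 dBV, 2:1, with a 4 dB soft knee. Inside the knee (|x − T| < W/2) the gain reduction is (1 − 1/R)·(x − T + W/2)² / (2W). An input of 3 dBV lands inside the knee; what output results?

2.4375 dBV

x − T + W/2 = 3 − 2 + 2 = 3.
GR = (1 − 1/2) × 3² / 8 = 0.5 × 9 / 8 = 0.5625 dB.
Output = 3 − 0.5625 = 2.4375 dBV.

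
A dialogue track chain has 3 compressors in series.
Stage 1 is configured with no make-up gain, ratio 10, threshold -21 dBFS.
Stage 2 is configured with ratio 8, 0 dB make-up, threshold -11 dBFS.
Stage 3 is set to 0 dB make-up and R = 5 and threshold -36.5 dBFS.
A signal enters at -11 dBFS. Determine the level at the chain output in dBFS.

-33.2 dBFS

Stage 1: 10 dB above -21 dBFS, reduced 10:1 to 1 dB above → -20 dBFS.
Stage 2: below threshold (-20 ≤ -11); passes unchanged; output -20 dBFS.
Stage 3: 16.5 dB above -36.5 dBFS, reduced 5:1 to 3.3 dB above → -33.2 dBFS.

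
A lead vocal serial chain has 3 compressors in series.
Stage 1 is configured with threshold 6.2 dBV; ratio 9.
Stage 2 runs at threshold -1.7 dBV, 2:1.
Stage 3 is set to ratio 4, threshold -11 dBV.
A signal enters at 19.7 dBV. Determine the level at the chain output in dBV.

Stage 1: 13.5 dB above 6.2 dBV, reduced 9:1 to 1.5 dB above → 7.7 dBV.
Stage 2: 9.4 dB above -1.7 dBV, reduced 2:1 to 4.7 dB above → 3 dBV.
Stage 3: 3 dBV is 14 dB over -11 dBV; at 4:1 that becomes 3.5 dB over, giving -7.5 dBV.

-7.5 dBV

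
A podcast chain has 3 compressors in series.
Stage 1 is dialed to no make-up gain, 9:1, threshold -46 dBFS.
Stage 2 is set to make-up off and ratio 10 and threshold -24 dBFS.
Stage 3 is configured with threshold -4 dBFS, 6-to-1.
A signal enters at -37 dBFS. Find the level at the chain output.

-45 dBFS

Stage 1: -37 dBFS is 9 dB over -46 dBFS; at 9:1 that becomes 1 dB over, giving -45 dBFS.
Stage 2: -45 dBFS is at or below the -24 dBFS threshold — no compression; output -45 dBFS.
Stage 3: -45 dBFS ≤ -4 dBFS, so stage 3 doesn't engage; output -45 dBFS.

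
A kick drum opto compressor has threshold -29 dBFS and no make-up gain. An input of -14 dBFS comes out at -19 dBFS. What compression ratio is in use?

Input overshoot = -14 − (-29) = 15 dB; output overshoot = -19 − (-29) = 10 dB.
Ratio = 15 / 10 = 1.5.

1.5:1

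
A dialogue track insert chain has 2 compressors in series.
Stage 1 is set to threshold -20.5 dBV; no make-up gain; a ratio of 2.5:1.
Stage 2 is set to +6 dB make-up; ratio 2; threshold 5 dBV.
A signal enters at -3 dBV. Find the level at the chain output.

Stage 1: 17.5 dB above -20.5 dBV, reduced 2.5:1 to 7 dB above → -13.5 dBV.
Stage 2: below threshold (-13.5 ≤ 5); passes unchanged; make-up brings it to -7.5 dBV.

-7.5 dBV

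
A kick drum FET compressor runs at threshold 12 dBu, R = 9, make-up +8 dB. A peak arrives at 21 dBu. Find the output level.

21 dBu

Overshoot: 21 − 12 = 9 dB.
The 9 dB excess becomes 1 dB after 9:1 reduction.
Output = 12 + 1 = 13 dBu; make-up adds 8 dB, giving 21 dBu.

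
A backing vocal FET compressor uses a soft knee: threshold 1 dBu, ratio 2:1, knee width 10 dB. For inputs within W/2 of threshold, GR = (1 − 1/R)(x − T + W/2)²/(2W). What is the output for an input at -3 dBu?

x − T + W/2 = -3 − 1 + 5 = 1.
GR = (1 − 1/2) × 1² / 20 = 0.5 × 1 / 20 = 0.025 dB.
Output = -3 − 0.025 = -3.025 dBu.

-3.025 dBu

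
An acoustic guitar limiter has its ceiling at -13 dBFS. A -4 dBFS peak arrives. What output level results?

-13 dBFS

A brickwall limiter is an ∞:1 compressor: any input above the ceiling is clamped to -13 dBFS.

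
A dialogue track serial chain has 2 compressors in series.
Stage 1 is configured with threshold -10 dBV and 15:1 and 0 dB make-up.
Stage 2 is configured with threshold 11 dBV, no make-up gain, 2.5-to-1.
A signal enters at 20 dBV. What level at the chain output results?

-8 dBV

Stage 1: 20 dBV is 30 dB over -10 dBV; at 15:1 that becomes 2 dB over, giving -8 dBV.
Stage 2: -8 dBV is at or below the 11 dBV threshold — no compression; output -8 dBV.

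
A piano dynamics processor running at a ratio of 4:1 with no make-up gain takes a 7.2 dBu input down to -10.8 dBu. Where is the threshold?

-16.8 dBu

Gain reduction = 7.2 − (-10.8) = 18 dB; output overshoot = GR / (R − 1) = 18 / 3 = 6 dB.
Threshold = output − output overshoot = -10.8 − 6 = -16.8 dBu.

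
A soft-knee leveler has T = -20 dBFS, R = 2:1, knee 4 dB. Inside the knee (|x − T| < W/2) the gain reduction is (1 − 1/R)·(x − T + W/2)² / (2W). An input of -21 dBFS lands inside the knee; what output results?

-21.0625 dBFS

x − T + W/2 = -21 − (-20) + 2 = 1.
GR = (1 − 1/2) × 1² / 8 = 0.5 × 1 / 8 = 0.0625 dB.
Output = -21 − 0.0625 = -21.0625 dBFS.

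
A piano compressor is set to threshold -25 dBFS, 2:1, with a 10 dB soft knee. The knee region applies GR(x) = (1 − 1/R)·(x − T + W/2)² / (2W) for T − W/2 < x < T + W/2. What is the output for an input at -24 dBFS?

-24.9 dBFS

x − T + W/2 = -24 − (-25) + 5 = 6.
GR = (1 − 1/2) × 6² / 20 = 0.5 × 36 / 20 = 0.9 dB.
Output = -24 − 0.9 = -24.9 dBFS.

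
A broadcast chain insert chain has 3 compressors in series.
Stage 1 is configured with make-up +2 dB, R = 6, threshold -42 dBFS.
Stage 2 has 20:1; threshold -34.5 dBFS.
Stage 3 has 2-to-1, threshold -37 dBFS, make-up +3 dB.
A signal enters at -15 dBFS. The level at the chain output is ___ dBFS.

-33.25 dBFS

Stage 1: overshoot 27 dB → 27/6 = 4.5 dB → -37.5 dBFS; +2 dB make-up → -35.5 dBFS.
Stage 2: -35.5 dBFS ≤ -34.5 dBFS, so stage 2 doesn't engage; output -35.5 dBFS.
Stage 3: -35.5 dBFS is 1.5 dB over -37 dBFS; at 2:1 that becomes 0.75 dB over, giving -36.25 dBFS; +3 dB make-up → -33.25 dBFS.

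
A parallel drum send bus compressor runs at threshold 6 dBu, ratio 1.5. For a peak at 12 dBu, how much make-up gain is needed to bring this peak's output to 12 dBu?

Overshoot 6 dB → 6/1.5 = 4 dB after compression, so the compressed level is 6 + 4 = 10 dBu.
Make-up = target − compressed = 12 − 10 = 2 dB.

2 dB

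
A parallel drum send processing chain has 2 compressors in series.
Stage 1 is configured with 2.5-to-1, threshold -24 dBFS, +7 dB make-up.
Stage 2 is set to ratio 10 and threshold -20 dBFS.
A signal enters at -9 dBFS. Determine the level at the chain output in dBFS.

Stage 1: -9 dBFS is 15 dB over -24 dBFS; at 2.5:1 that becomes 6 dB over, giving -18 dBFS; +7 dB make-up → -11 dBFS.
Stage 2: 9 dB above -20 dBFS, reduced 10:1 to 0.9 dB above → -19.1 dBFS.

-19.1 dBFS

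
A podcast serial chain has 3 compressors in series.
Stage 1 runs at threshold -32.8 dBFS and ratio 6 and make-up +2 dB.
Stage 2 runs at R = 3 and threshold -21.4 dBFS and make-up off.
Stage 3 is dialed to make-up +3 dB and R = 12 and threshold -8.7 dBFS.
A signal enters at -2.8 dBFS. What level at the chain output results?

Stage 1: -2.8 dBFS is 30 dB over -32.8 dBFS; at 6:1 that becomes 5 dB over, giving -27.8 dBFS; +2 dB make-up → -25.8 dBFS.
Stage 2: -25.8 dBFS ≤ -21.4 dBFS, so stage 2 doesn't engage; output -25.8 dBFS.
Stage 3: below threshold (-25.8 ≤ -8.7); passes unchanged; make-up brings it to -22.8 dBFS.

-22.8 dBFS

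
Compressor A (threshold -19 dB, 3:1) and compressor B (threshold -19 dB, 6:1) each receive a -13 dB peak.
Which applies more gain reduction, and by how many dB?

B, by 1 dB

A: 6 dB over, compressed to 2 dB over, so 4 dB of GR.
B: 6 dB over, compressed to 1 dB over, so 5 dB of GR.
Difference: 1 dB in favour of B.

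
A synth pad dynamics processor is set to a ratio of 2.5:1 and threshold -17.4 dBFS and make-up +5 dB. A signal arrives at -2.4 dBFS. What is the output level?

-2.4 dBFS sits 15 dB over threshold.
The 15 dB excess becomes 6 dB after 2.5:1 reduction.
So the level is -17.4 + 6 = -11.4 dBFS; make-up adds 5 dB, giving -6.4 dBFS.

-6.4 dBFS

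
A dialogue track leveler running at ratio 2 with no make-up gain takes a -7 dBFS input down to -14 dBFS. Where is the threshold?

-21 dBFS

Gain reduction = -7 − (-14) = 7 dB; output overshoot = GR / (R − 1) = 7 / 1 = 7 dB.
Threshold = output − output overshoot = -14 − 7 = -21 dBFS.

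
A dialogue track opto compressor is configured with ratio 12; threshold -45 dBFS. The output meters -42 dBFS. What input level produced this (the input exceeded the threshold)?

-9 dBFS

Post-compression overshoot = -42 − (-45) = 3 dB.
Undo the ratio: input overshoot = 3 × 12 = 36 dB, giving input = -9 dBFS.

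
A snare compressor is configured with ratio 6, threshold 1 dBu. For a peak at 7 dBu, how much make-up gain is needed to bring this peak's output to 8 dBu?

6 dB

The peak compresses to 1 + 6/6 = 2 dBu.
To reach 8 dBu requires 8 − 2 = 6 dB of make-up.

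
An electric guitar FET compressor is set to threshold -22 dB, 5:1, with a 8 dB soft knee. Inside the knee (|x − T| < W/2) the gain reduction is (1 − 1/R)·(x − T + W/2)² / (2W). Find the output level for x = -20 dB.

-21.8 dB

x − T + W/2 = -20 − (-22) + 4 = 6.
GR = (1 − 1/5) × 6² / 16 = 0.8 × 36 / 16 = 1.8 dB.
Output = -20 − 1.8 = -21.8 dB.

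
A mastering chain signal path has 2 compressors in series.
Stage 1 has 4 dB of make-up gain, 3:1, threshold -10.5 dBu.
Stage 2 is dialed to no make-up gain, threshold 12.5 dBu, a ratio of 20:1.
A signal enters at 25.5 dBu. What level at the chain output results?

Stage 1: 25.5 dBu is 36 dB over -10.5 dBu; at 3:1 that becomes 12 dB over, giving 1.5 dBu; +4 dB make-up → 5.5 dBu.
Stage 2: below threshold (5.5 ≤ 12.5); passes unchanged; output 5.5 dBu.

5.5 dBu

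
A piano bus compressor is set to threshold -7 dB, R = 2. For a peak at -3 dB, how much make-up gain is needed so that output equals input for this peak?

The peak compresses to -7 + 4/2 = -5 dB.
To reach -3 dB requires -3 − (-5) = 2 dB of make-up.

2 dB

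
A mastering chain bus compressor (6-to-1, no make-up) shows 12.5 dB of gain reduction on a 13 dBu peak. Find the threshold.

Input is 15 dB above T (since output overshoot × R = input overshoot: (0.5 − T)·6 = 13 − T gives T = -2 dBu).
Check: -2 + (13 − (-2))/6 = -2 + 2.5 = 0.5 dBu. ✓

-2 dBu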